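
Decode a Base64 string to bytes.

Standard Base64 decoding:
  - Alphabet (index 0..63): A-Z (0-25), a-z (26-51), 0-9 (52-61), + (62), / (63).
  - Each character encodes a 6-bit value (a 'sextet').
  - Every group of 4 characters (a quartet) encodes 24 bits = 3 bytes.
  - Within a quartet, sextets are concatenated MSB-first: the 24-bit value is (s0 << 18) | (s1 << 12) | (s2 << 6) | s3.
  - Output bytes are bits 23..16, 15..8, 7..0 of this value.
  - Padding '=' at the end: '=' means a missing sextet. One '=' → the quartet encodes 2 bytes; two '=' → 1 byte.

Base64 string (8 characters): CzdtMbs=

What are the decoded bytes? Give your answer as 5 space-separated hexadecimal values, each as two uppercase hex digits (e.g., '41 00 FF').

After char 0 ('C'=2): chars_in_quartet=1 acc=0x2 bytes_emitted=0
After char 1 ('z'=51): chars_in_quartet=2 acc=0xB3 bytes_emitted=0
After char 2 ('d'=29): chars_in_quartet=3 acc=0x2CDD bytes_emitted=0
After char 3 ('t'=45): chars_in_quartet=4 acc=0xB376D -> emit 0B 37 6D, reset; bytes_emitted=3
After char 4 ('M'=12): chars_in_quartet=1 acc=0xC bytes_emitted=3
After char 5 ('b'=27): chars_in_quartet=2 acc=0x31B bytes_emitted=3
After char 6 ('s'=44): chars_in_quartet=3 acc=0xC6EC bytes_emitted=3
Padding '=': partial quartet acc=0xC6EC -> emit 31 BB; bytes_emitted=5

Answer: 0B 37 6D 31 BB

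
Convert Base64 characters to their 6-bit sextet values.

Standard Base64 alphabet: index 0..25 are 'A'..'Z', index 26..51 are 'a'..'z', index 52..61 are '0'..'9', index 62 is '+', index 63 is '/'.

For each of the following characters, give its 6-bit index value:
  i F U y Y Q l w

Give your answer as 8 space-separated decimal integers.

'i': a..z range, 26 + ord('i') − ord('a') = 34
'F': A..Z range, ord('F') − ord('A') = 5
'U': A..Z range, ord('U') − ord('A') = 20
'y': a..z range, 26 + ord('y') − ord('a') = 50
'Y': A..Z range, ord('Y') − ord('A') = 24
'Q': A..Z range, ord('Q') − ord('A') = 16
'l': a..z range, 26 + ord('l') − ord('a') = 37
'w': a..z range, 26 + ord('w') − ord('a') = 48

Answer: 34 5 20 50 24 16 37 48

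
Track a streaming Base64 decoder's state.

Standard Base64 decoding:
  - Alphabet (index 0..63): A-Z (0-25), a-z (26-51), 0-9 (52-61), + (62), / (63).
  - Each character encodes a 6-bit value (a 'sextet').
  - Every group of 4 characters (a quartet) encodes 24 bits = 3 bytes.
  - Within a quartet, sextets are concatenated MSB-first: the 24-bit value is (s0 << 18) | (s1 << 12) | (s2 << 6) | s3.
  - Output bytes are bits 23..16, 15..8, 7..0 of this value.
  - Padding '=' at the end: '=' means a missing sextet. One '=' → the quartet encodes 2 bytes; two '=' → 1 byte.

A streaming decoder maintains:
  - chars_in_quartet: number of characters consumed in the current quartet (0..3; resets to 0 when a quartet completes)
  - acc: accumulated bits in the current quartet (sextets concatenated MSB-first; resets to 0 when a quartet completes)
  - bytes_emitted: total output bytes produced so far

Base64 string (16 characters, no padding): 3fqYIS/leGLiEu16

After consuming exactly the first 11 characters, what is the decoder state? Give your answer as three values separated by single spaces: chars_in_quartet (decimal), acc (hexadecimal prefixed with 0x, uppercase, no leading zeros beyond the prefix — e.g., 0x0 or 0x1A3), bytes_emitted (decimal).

Answer: 3 0x1E18B 6

Derivation:
After char 0 ('3'=55): chars_in_quartet=1 acc=0x37 bytes_emitted=0
After char 1 ('f'=31): chars_in_quartet=2 acc=0xDDF bytes_emitted=0
After char 2 ('q'=42): chars_in_quartet=3 acc=0x377EA bytes_emitted=0
After char 3 ('Y'=24): chars_in_quartet=4 acc=0xDDFA98 -> emit DD FA 98, reset; bytes_emitted=3
After char 4 ('I'=8): chars_in_quartet=1 acc=0x8 bytes_emitted=3
After char 5 ('S'=18): chars_in_quartet=2 acc=0x212 bytes_emitted=3
After char 6 ('/'=63): chars_in_quartet=3 acc=0x84BF bytes_emitted=3
After char 7 ('l'=37): chars_in_quartet=4 acc=0x212FE5 -> emit 21 2F E5, reset; bytes_emitted=6
After char 8 ('e'=30): chars_in_quartet=1 acc=0x1E bytes_emitted=6
After char 9 ('G'=6): chars_in_quartet=2 acc=0x786 bytes_emitted=6
After char 10 ('L'=11): chars_in_quartet=3 acc=0x1E18B bytes_emitted=6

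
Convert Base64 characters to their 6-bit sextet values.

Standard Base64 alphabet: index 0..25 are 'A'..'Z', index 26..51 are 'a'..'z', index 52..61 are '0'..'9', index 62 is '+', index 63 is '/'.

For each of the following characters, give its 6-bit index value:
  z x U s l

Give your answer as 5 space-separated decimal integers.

Answer: 51 49 20 44 37

Derivation:
'z': a..z range, 26 + ord('z') − ord('a') = 51
'x': a..z range, 26 + ord('x') − ord('a') = 49
'U': A..Z range, ord('U') − ord('A') = 20
's': a..z range, 26 + ord('s') − ord('a') = 44
'l': a..z range, 26 + ord('l') − ord('a') = 37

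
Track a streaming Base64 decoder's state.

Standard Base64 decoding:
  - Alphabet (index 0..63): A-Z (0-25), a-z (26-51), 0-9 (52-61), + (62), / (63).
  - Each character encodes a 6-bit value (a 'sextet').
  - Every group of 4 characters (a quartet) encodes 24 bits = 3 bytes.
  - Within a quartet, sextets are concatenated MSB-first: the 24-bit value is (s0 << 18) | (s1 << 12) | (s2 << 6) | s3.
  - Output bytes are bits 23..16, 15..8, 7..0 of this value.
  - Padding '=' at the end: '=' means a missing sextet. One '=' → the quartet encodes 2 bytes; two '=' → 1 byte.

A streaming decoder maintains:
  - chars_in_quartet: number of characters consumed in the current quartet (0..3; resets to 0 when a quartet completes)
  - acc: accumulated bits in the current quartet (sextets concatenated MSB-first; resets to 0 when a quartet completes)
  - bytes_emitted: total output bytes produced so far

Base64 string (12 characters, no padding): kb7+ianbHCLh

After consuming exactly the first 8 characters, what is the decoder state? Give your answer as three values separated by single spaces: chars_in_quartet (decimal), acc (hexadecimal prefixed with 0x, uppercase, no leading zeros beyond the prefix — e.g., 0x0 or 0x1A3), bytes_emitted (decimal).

After char 0 ('k'=36): chars_in_quartet=1 acc=0x24 bytes_emitted=0
After char 1 ('b'=27): chars_in_quartet=2 acc=0x91B bytes_emitted=0
After char 2 ('7'=59): chars_in_quartet=3 acc=0x246FB bytes_emitted=0
After char 3 ('+'=62): chars_in_quartet=4 acc=0x91BEFE -> emit 91 BE FE, reset; bytes_emitted=3
After char 4 ('i'=34): chars_in_quartet=1 acc=0x22 bytes_emitted=3
After char 5 ('a'=26): chars_in_quartet=2 acc=0x89A bytes_emitted=3
After char 6 ('n'=39): chars_in_quartet=3 acc=0x226A7 bytes_emitted=3
After char 7 ('b'=27): chars_in_quartet=4 acc=0x89A9DB -> emit 89 A9 DB, reset; bytes_emitted=6

Answer: 0 0x0 6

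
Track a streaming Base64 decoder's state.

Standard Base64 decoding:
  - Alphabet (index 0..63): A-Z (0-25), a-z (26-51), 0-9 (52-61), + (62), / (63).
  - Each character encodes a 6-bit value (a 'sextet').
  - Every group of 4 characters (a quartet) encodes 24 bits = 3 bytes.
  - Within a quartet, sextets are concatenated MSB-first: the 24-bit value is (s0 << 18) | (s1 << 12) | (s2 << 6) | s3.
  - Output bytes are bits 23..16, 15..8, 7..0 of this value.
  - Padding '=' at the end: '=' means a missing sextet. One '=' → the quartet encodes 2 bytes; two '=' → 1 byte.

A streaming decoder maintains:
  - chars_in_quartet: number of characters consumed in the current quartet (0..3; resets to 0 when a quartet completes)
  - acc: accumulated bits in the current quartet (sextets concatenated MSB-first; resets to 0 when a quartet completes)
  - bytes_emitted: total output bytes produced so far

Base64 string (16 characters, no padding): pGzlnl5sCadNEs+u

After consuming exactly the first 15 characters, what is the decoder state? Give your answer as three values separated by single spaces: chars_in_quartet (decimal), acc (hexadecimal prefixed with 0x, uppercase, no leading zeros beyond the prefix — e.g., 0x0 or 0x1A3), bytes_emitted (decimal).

After char 0 ('p'=41): chars_in_quartet=1 acc=0x29 bytes_emitted=0
After char 1 ('G'=6): chars_in_quartet=2 acc=0xA46 bytes_emitted=0
After char 2 ('z'=51): chars_in_quartet=3 acc=0x291B3 bytes_emitted=0
After char 3 ('l'=37): chars_in_quartet=4 acc=0xA46CE5 -> emit A4 6C E5, reset; bytes_emitted=3
After char 4 ('n'=39): chars_in_quartet=1 acc=0x27 bytes_emitted=3
After char 5 ('l'=37): chars_in_quartet=2 acc=0x9E5 bytes_emitted=3
After char 6 ('5'=57): chars_in_quartet=3 acc=0x27979 bytes_emitted=3
After char 7 ('s'=44): chars_in_quartet=4 acc=0x9E5E6C -> emit 9E 5E 6C, reset; bytes_emitted=6
After char 8 ('C'=2): chars_in_quartet=1 acc=0x2 bytes_emitted=6
After char 9 ('a'=26): chars_in_quartet=2 acc=0x9A bytes_emitted=6
After char 10 ('d'=29): chars_in_quartet=3 acc=0x269D bytes_emitted=6
After char 11 ('N'=13): chars_in_quartet=4 acc=0x9A74D -> emit 09 A7 4D, reset; bytes_emitted=9
After char 12 ('E'=4): chars_in_quartet=1 acc=0x4 bytes_emitted=9
After char 13 ('s'=44): chars_in_quartet=2 acc=0x12C bytes_emitted=9
After char 14 ('+'=62): chars_in_quartet=3 acc=0x4B3E bytes_emitted=9

Answer: 3 0x4B3E 9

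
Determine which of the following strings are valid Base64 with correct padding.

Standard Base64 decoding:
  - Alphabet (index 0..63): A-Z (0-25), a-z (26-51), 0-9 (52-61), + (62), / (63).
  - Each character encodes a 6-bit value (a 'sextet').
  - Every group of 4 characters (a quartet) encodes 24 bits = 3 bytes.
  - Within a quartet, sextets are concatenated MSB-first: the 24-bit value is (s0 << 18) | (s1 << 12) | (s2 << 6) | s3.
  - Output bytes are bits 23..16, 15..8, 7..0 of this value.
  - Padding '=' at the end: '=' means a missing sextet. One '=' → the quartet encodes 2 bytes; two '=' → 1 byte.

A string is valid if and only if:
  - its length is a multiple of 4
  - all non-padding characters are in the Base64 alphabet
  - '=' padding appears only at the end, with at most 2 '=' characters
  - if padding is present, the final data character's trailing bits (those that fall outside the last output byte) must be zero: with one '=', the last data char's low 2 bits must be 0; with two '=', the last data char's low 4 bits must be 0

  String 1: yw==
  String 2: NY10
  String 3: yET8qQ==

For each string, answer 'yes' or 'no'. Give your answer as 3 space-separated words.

String 1: 'yw==' → valid
String 2: 'NY10' → valid
String 3: 'yET8qQ==' → valid

Answer: yes yes yes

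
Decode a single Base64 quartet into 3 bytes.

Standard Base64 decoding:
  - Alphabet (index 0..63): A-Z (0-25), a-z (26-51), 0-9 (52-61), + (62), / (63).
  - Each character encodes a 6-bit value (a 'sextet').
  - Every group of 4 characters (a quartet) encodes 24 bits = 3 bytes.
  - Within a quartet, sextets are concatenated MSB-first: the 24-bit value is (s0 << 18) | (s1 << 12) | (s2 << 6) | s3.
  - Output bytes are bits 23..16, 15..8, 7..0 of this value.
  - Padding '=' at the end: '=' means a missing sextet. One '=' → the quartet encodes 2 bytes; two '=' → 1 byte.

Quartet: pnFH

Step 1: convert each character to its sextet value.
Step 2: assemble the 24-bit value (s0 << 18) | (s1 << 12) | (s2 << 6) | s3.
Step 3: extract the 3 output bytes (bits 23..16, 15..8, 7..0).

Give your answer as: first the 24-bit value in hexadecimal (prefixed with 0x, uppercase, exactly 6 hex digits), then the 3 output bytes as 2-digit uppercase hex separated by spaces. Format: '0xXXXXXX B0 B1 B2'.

Sextets: p=41, n=39, F=5, H=7
24-bit: (41<<18) | (39<<12) | (5<<6) | 7
      = 0xA40000 | 0x027000 | 0x000140 | 0x000007
      = 0xA67147
Bytes: (v>>16)&0xFF=A6, (v>>8)&0xFF=71, v&0xFF=47

Answer: 0xA67147 A6 71 47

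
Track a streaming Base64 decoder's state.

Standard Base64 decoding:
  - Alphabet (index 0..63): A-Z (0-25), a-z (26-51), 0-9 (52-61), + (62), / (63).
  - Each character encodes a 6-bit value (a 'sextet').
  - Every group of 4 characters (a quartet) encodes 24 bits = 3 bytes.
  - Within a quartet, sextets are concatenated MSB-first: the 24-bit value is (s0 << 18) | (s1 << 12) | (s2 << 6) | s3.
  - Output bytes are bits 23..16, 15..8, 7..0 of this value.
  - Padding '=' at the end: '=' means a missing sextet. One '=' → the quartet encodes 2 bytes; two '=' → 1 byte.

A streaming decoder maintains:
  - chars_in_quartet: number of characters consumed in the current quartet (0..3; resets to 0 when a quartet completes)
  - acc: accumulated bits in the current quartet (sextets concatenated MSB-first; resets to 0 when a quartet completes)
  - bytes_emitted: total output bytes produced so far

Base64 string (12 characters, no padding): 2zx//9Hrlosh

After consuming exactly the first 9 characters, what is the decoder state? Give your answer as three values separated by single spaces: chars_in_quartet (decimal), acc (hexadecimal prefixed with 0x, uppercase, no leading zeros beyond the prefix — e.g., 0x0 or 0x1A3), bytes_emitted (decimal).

Answer: 1 0x25 6

Derivation:
After char 0 ('2'=54): chars_in_quartet=1 acc=0x36 bytes_emitted=0
After char 1 ('z'=51): chars_in_quartet=2 acc=0xDB3 bytes_emitted=0
After char 2 ('x'=49): chars_in_quartet=3 acc=0x36CF1 bytes_emitted=0
After char 3 ('/'=63): chars_in_quartet=4 acc=0xDB3C7F -> emit DB 3C 7F, reset; bytes_emitted=3
After char 4 ('/'=63): chars_in_quartet=1 acc=0x3F bytes_emitted=3
After char 5 ('9'=61): chars_in_quartet=2 acc=0xFFD bytes_emitted=3
After char 6 ('H'=7): chars_in_quartet=3 acc=0x3FF47 bytes_emitted=3
After char 7 ('r'=43): chars_in_quartet=4 acc=0xFFD1EB -> emit FF D1 EB, reset; bytes_emitted=6
After char 8 ('l'=37): chars_in_quartet=1 acc=0x25 bytes_emitted=6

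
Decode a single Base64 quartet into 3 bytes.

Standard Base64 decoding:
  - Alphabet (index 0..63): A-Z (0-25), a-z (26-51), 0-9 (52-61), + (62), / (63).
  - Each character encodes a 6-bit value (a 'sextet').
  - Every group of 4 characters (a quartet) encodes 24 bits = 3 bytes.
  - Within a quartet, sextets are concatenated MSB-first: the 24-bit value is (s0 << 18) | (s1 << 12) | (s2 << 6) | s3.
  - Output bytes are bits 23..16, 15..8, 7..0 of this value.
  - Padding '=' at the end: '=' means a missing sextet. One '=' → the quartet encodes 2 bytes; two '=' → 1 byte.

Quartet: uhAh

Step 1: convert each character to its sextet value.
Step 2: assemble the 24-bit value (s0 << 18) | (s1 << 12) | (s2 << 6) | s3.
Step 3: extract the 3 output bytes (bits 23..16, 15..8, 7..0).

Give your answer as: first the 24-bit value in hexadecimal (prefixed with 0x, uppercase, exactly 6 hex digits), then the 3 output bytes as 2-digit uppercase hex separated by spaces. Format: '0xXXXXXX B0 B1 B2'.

Answer: 0xBA1021 BA 10 21

Derivation:
Sextets: u=46, h=33, A=0, h=33
24-bit: (46<<18) | (33<<12) | (0<<6) | 33
      = 0xB80000 | 0x021000 | 0x000000 | 0x000021
      = 0xBA1021
Bytes: (v>>16)&0xFF=BA, (v>>8)&0xFF=10, v&0xFF=21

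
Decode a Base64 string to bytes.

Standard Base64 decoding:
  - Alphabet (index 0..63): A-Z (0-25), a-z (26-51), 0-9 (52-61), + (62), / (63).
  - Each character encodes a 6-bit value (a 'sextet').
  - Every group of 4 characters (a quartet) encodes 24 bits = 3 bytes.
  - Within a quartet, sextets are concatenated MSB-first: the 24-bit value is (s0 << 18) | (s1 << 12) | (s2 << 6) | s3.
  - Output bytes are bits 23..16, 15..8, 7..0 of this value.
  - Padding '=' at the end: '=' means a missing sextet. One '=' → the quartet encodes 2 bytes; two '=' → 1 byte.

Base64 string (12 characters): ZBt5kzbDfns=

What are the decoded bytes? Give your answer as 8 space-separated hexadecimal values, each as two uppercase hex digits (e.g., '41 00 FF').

Answer: 64 1B 79 93 36 C3 7E 7B

Derivation:
After char 0 ('Z'=25): chars_in_quartet=1 acc=0x19 bytes_emitted=0
After char 1 ('B'=1): chars_in_quartet=2 acc=0x641 bytes_emitted=0
After char 2 ('t'=45): chars_in_quartet=3 acc=0x1906D bytes_emitted=0
After char 3 ('5'=57): chars_in_quartet=4 acc=0x641B79 -> emit 64 1B 79, reset; bytes_emitted=3
After char 4 ('k'=36): chars_in_quartet=1 acc=0x24 bytes_emitted=3
After char 5 ('z'=51): chars_in_quartet=2 acc=0x933 bytes_emitted=3
After char 6 ('b'=27): chars_in_quartet=3 acc=0x24CDB bytes_emitted=3
After char 7 ('D'=3): chars_in_quartet=4 acc=0x9336C3 -> emit 93 36 C3, reset; bytes_emitted=6
After char 8 ('f'=31): chars_in_quartet=1 acc=0x1F bytes_emitted=6
After char 9 ('n'=39): chars_in_quartet=2 acc=0x7E7 bytes_emitted=6
After char 10 ('s'=44): chars_in_quartet=3 acc=0x1F9EC bytes_emitted=6
Padding '=': partial quartet acc=0x1F9EC -> emit 7E 7B; bytes_emitted=8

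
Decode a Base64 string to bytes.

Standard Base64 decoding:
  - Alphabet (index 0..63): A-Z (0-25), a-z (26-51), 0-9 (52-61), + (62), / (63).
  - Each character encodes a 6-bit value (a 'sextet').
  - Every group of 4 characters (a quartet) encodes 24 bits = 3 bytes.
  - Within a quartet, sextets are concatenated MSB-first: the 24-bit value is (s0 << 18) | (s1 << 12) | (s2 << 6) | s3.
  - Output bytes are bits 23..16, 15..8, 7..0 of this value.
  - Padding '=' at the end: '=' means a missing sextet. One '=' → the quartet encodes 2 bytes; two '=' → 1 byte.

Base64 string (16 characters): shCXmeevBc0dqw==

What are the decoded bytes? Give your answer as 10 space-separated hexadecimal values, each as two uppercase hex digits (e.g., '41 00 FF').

Answer: B2 10 97 99 E7 AF 05 CD 1D AB

Derivation:
After char 0 ('s'=44): chars_in_quartet=1 acc=0x2C bytes_emitted=0
After char 1 ('h'=33): chars_in_quartet=2 acc=0xB21 bytes_emitted=0
After char 2 ('C'=2): chars_in_quartet=3 acc=0x2C842 bytes_emitted=0
After char 3 ('X'=23): chars_in_quartet=4 acc=0xB21097 -> emit B2 10 97, reset; bytes_emitted=3
After char 4 ('m'=38): chars_in_quartet=1 acc=0x26 bytes_emitted=3
After char 5 ('e'=30): chars_in_quartet=2 acc=0x99E bytes_emitted=3
After char 6 ('e'=30): chars_in_quartet=3 acc=0x2679E bytes_emitted=3
After char 7 ('v'=47): chars_in_quartet=4 acc=0x99E7AF -> emit 99 E7 AF, reset; bytes_emitted=6
After char 8 ('B'=1): chars_in_quartet=1 acc=0x1 bytes_emitted=6
After char 9 ('c'=28): chars_in_quartet=2 acc=0x5C bytes_emitted=6
After char 10 ('0'=52): chars_in_quartet=3 acc=0x1734 bytes_emitted=6
After char 11 ('d'=29): chars_in_quartet=4 acc=0x5CD1D -> emit 05 CD 1D, reset; bytes_emitted=9
After char 12 ('q'=42): chars_in_quartet=1 acc=0x2A bytes_emitted=9
After char 13 ('w'=48): chars_in_quartet=2 acc=0xAB0 bytes_emitted=9
Padding '==': partial quartet acc=0xAB0 -> emit AB; bytes_emitted=10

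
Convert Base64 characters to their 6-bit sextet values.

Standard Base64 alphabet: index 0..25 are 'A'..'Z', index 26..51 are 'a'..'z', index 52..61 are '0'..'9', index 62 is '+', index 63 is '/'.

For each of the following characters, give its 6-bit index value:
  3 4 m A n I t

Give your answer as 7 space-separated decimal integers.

'3': 0..9 range, 52 + ord('3') − ord('0') = 55
'4': 0..9 range, 52 + ord('4') − ord('0') = 56
'm': a..z range, 26 + ord('m') − ord('a') = 38
'A': A..Z range, ord('A') − ord('A') = 0
'n': a..z range, 26 + ord('n') − ord('a') = 39
'I': A..Z range, ord('I') − ord('A') = 8
't': a..z range, 26 + ord('t') − ord('a') = 45

Answer: 55 56 38 0 39 8 45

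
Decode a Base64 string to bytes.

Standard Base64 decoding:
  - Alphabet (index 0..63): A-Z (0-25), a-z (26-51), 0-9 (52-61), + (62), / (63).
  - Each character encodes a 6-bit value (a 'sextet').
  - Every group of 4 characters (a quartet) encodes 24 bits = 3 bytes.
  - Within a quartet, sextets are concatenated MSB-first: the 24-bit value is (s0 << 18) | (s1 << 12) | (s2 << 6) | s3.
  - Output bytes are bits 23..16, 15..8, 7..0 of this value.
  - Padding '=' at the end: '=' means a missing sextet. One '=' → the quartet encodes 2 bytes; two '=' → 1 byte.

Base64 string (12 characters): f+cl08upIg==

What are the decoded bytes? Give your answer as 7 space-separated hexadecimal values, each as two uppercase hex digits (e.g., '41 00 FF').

Answer: 7F E7 25 D3 CB A9 22

Derivation:
After char 0 ('f'=31): chars_in_quartet=1 acc=0x1F bytes_emitted=0
After char 1 ('+'=62): chars_in_quartet=2 acc=0x7FE bytes_emitted=0
After char 2 ('c'=28): chars_in_quartet=3 acc=0x1FF9C bytes_emitted=0
After char 3 ('l'=37): chars_in_quartet=4 acc=0x7FE725 -> emit 7F E7 25, reset; bytes_emitted=3
After char 4 ('0'=52): chars_in_quartet=1 acc=0x34 bytes_emitted=3
After char 5 ('8'=60): chars_in_quartet=2 acc=0xD3C bytes_emitted=3
After char 6 ('u'=46): chars_in_quartet=3 acc=0x34F2E bytes_emitted=3
After char 7 ('p'=41): chars_in_quartet=4 acc=0xD3CBA9 -> emit D3 CB A9, reset; bytes_emitted=6
After char 8 ('I'=8): chars_in_quartet=1 acc=0x8 bytes_emitted=6
After char 9 ('g'=32): chars_in_quartet=2 acc=0x220 bytes_emitted=6
Padding '==': partial quartet acc=0x220 -> emit 22; bytes_emitted=7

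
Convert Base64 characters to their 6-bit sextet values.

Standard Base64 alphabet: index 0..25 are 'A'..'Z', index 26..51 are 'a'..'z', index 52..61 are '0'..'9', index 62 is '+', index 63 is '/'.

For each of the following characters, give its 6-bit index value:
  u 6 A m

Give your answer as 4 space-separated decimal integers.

'u': a..z range, 26 + ord('u') − ord('a') = 46
'6': 0..9 range, 52 + ord('6') − ord('0') = 58
'A': A..Z range, ord('A') − ord('A') = 0
'm': a..z range, 26 + ord('m') − ord('a') = 38

Answer: 46 58 0 38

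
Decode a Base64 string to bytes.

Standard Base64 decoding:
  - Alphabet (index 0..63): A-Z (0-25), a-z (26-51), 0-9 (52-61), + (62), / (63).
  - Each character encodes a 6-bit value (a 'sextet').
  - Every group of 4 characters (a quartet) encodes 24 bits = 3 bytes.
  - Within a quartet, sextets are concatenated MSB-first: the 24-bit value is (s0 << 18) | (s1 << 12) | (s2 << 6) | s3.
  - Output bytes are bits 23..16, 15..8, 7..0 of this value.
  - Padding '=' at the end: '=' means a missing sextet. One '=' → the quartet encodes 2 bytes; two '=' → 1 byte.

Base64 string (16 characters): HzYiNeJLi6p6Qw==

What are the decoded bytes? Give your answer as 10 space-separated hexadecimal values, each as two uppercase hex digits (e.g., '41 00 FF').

Answer: 1F 36 22 35 E2 4B 8B AA 7A 43

Derivation:
After char 0 ('H'=7): chars_in_quartet=1 acc=0x7 bytes_emitted=0
After char 1 ('z'=51): chars_in_quartet=2 acc=0x1F3 bytes_emitted=0
After char 2 ('Y'=24): chars_in_quartet=3 acc=0x7CD8 bytes_emitted=0
After char 3 ('i'=34): chars_in_quartet=4 acc=0x1F3622 -> emit 1F 36 22, reset; bytes_emitted=3
After char 4 ('N'=13): chars_in_quartet=1 acc=0xD bytes_emitted=3
After char 5 ('e'=30): chars_in_quartet=2 acc=0x35E bytes_emitted=3
After char 6 ('J'=9): chars_in_quartet=3 acc=0xD789 bytes_emitted=3
After char 7 ('L'=11): chars_in_quartet=4 acc=0x35E24B -> emit 35 E2 4B, reset; bytes_emitted=6
After char 8 ('i'=34): chars_in_quartet=1 acc=0x22 bytes_emitted=6
After char 9 ('6'=58): chars_in_quartet=2 acc=0x8BA bytes_emitted=6
After char 10 ('p'=41): chars_in_quartet=3 acc=0x22EA9 bytes_emitted=6
After char 11 ('6'=58): chars_in_quartet=4 acc=0x8BAA7A -> emit 8B AA 7A, reset; bytes_emitted=9
After char 12 ('Q'=16): chars_in_quartet=1 acc=0x10 bytes_emitted=9
After char 13 ('w'=48): chars_in_quartet=2 acc=0x430 bytes_emitted=9
Padding '==': partial quartet acc=0x430 -> emit 43; bytes_emitted=10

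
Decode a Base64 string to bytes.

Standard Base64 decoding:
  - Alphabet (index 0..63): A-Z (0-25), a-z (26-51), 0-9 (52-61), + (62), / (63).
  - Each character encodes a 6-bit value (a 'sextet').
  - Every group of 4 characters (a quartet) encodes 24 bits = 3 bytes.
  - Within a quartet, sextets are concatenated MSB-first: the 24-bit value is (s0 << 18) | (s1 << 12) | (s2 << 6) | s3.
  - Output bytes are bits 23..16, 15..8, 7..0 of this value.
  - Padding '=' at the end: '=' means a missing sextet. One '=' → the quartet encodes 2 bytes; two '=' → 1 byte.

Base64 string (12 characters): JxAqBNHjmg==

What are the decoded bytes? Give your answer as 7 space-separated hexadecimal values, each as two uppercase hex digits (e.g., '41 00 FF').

After char 0 ('J'=9): chars_in_quartet=1 acc=0x9 bytes_emitted=0
After char 1 ('x'=49): chars_in_quartet=2 acc=0x271 bytes_emitted=0
After char 2 ('A'=0): chars_in_quartet=3 acc=0x9C40 bytes_emitted=0
After char 3 ('q'=42): chars_in_quartet=4 acc=0x27102A -> emit 27 10 2A, reset; bytes_emitted=3
After char 4 ('B'=1): chars_in_quartet=1 acc=0x1 bytes_emitted=3
After char 5 ('N'=13): chars_in_quartet=2 acc=0x4D bytes_emitted=3
After char 6 ('H'=7): chars_in_quartet=3 acc=0x1347 bytes_emitted=3
After char 7 ('j'=35): chars_in_quartet=4 acc=0x4D1E3 -> emit 04 D1 E3, reset; bytes_emitted=6
After char 8 ('m'=38): chars_in_quartet=1 acc=0x26 bytes_emitted=6
After char 9 ('g'=32): chars_in_quartet=2 acc=0x9A0 bytes_emitted=6
Padding '==': partial quartet acc=0x9A0 -> emit 9A; bytes_emitted=7

Answer: 27 10 2A 04 D1 E3 9A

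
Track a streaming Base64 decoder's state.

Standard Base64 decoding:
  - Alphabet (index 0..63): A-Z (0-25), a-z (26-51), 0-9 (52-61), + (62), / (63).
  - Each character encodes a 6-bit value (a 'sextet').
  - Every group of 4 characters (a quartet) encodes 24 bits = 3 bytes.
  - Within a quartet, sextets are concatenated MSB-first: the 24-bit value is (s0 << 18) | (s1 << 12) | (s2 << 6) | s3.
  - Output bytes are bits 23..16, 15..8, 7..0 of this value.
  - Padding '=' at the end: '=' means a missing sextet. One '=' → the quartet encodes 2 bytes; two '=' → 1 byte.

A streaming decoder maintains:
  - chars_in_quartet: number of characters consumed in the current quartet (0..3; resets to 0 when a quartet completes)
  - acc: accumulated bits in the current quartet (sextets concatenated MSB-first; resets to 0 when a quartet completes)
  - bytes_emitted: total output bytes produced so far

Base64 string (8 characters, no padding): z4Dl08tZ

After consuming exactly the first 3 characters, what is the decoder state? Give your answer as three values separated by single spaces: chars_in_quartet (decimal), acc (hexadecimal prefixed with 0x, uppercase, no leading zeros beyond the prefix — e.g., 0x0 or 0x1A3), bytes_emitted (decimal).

Answer: 3 0x33E03 0

Derivation:
After char 0 ('z'=51): chars_in_quartet=1 acc=0x33 bytes_emitted=0
After char 1 ('4'=56): chars_in_quartet=2 acc=0xCF8 bytes_emitted=0
After char 2 ('D'=3): chars_in_quartet=3 acc=0x33E03 bytes_emitted=0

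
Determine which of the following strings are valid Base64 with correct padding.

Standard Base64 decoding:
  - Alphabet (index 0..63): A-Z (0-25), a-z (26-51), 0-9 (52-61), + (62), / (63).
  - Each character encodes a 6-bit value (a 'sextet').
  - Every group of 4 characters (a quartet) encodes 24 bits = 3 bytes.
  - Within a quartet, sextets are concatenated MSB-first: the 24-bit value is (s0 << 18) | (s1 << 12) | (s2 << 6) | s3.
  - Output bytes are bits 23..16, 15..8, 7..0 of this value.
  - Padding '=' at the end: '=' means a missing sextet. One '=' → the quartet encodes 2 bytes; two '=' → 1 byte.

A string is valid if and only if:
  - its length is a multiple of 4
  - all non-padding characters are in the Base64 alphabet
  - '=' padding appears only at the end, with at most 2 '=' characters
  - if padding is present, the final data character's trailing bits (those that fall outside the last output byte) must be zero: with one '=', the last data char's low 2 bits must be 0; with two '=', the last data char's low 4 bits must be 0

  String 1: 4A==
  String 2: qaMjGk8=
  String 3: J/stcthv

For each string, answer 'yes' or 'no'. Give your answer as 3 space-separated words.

Answer: yes yes yes

Derivation:
String 1: '4A==' → valid
String 2: 'qaMjGk8=' → valid
String 3: 'J/stcthv' → valid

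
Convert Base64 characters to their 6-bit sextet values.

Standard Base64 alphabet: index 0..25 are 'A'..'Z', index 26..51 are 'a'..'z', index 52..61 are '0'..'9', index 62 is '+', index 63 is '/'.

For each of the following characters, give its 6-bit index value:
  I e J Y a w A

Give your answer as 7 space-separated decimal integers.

Answer: 8 30 9 24 26 48 0

Derivation:
'I': A..Z range, ord('I') − ord('A') = 8
'e': a..z range, 26 + ord('e') − ord('a') = 30
'J': A..Z range, ord('J') − ord('A') = 9
'Y': A..Z range, ord('Y') − ord('A') = 24
'a': a..z range, 26 + ord('a') − ord('a') = 26
'w': a..z range, 26 + ord('w') − ord('a') = 48
'A': A..Z range, ord('A') − ord('A') = 0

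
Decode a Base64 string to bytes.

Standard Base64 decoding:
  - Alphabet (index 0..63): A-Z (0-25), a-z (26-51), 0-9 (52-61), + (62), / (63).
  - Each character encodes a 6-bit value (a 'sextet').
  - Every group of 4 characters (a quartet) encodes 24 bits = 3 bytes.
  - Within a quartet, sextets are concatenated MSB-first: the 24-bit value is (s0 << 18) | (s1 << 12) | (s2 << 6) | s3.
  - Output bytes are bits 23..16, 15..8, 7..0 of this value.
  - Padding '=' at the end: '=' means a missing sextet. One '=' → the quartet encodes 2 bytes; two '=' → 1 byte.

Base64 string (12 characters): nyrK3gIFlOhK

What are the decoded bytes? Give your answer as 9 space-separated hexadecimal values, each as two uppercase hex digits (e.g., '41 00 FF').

After char 0 ('n'=39): chars_in_quartet=1 acc=0x27 bytes_emitted=0
After char 1 ('y'=50): chars_in_quartet=2 acc=0x9F2 bytes_emitted=0
After char 2 ('r'=43): chars_in_quartet=3 acc=0x27CAB bytes_emitted=0
After char 3 ('K'=10): chars_in_quartet=4 acc=0x9F2ACA -> emit 9F 2A CA, reset; bytes_emitted=3
After char 4 ('3'=55): chars_in_quartet=1 acc=0x37 bytes_emitted=3
After char 5 ('g'=32): chars_in_quartet=2 acc=0xDE0 bytes_emitted=3
After char 6 ('I'=8): chars_in_quartet=3 acc=0x37808 bytes_emitted=3
After char 7 ('F'=5): chars_in_quartet=4 acc=0xDE0205 -> emit DE 02 05, reset; bytes_emitted=6
After char 8 ('l'=37): chars_in_quartet=1 acc=0x25 bytes_emitted=6
After char 9 ('O'=14): chars_in_quartet=2 acc=0x94E bytes_emitted=6
After char 10 ('h'=33): chars_in_quartet=3 acc=0x253A1 bytes_emitted=6
After char 11 ('K'=10): chars_in_quartet=4 acc=0x94E84A -> emit 94 E8 4A, reset; bytes_emitted=9

Answer: 9F 2A CA DE 02 05 94 E8 4A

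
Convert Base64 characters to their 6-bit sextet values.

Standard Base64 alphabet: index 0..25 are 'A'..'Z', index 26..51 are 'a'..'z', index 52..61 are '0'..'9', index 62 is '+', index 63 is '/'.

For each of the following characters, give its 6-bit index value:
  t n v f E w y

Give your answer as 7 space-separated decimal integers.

't': a..z range, 26 + ord('t') − ord('a') = 45
'n': a..z range, 26 + ord('n') − ord('a') = 39
'v': a..z range, 26 + ord('v') − ord('a') = 47
'f': a..z range, 26 + ord('f') − ord('a') = 31
'E': A..Z range, ord('E') − ord('A') = 4
'w': a..z range, 26 + ord('w') − ord('a') = 48
'y': a..z range, 26 + ord('y') − ord('a') = 50

Answer: 45 39 47 31 4 48 50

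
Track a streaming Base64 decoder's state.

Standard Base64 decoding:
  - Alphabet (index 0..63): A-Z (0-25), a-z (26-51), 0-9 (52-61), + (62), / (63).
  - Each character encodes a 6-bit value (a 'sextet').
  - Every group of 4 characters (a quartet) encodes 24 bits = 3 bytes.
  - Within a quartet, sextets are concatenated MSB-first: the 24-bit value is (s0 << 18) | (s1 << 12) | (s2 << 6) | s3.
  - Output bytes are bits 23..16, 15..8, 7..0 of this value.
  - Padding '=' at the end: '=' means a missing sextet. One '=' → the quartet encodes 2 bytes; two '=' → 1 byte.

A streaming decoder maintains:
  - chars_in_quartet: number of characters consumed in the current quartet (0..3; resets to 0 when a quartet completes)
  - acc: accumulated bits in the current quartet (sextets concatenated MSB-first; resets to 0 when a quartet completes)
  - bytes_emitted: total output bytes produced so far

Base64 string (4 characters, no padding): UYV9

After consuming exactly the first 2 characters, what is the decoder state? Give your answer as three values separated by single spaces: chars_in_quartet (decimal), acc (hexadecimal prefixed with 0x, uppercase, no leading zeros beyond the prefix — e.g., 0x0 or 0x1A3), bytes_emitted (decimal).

Answer: 2 0x518 0

Derivation:
After char 0 ('U'=20): chars_in_quartet=1 acc=0x14 bytes_emitted=0
After char 1 ('Y'=24): chars_in_quartet=2 acc=0x518 bytes_emitted=0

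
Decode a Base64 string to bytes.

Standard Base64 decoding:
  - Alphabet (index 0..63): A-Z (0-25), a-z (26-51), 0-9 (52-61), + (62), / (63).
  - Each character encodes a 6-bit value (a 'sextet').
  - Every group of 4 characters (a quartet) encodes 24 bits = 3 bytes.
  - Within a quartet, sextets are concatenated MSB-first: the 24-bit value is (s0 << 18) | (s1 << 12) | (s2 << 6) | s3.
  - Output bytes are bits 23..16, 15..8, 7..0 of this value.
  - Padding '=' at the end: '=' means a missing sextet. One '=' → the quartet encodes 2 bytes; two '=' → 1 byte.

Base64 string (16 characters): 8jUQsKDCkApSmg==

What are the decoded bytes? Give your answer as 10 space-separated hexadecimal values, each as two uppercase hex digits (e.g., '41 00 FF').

After char 0 ('8'=60): chars_in_quartet=1 acc=0x3C bytes_emitted=0
After char 1 ('j'=35): chars_in_quartet=2 acc=0xF23 bytes_emitted=0
After char 2 ('U'=20): chars_in_quartet=3 acc=0x3C8D4 bytes_emitted=0
After char 3 ('Q'=16): chars_in_quartet=4 acc=0xF23510 -> emit F2 35 10, reset; bytes_emitted=3
After char 4 ('s'=44): chars_in_quartet=1 acc=0x2C bytes_emitted=3
After char 5 ('K'=10): chars_in_quartet=2 acc=0xB0A bytes_emitted=3
After char 6 ('D'=3): chars_in_quartet=3 acc=0x2C283 bytes_emitted=3
After char 7 ('C'=2): chars_in_quartet=4 acc=0xB0A0C2 -> emit B0 A0 C2, reset; bytes_emitted=6
After char 8 ('k'=36): chars_in_quartet=1 acc=0x24 bytes_emitted=6
After char 9 ('A'=0): chars_in_quartet=2 acc=0x900 bytes_emitted=6
After char 10 ('p'=41): chars_in_quartet=3 acc=0x24029 bytes_emitted=6
After char 11 ('S'=18): chars_in_quartet=4 acc=0x900A52 -> emit 90 0A 52, reset; bytes_emitted=9
After char 12 ('m'=38): chars_in_quartet=1 acc=0x26 bytes_emitted=9
After char 13 ('g'=32): chars_in_quartet=2 acc=0x9A0 bytes_emitted=9
Padding '==': partial quartet acc=0x9A0 -> emit 9A; bytes_emitted=10

Answer: F2 35 10 B0 A0 C2 90 0A 52 9A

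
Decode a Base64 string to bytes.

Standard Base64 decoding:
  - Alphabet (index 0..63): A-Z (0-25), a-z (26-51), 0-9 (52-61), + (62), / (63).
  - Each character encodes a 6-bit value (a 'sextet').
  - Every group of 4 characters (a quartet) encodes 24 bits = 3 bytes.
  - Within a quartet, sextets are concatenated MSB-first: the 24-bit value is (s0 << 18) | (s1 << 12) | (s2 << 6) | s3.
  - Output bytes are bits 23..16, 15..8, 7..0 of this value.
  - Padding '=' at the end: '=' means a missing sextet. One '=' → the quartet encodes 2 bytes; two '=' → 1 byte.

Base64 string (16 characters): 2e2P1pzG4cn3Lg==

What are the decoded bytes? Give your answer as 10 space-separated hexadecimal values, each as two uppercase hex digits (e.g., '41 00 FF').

Answer: D9 ED 8F D6 9C C6 E1 C9 F7 2E

Derivation:
After char 0 ('2'=54): chars_in_quartet=1 acc=0x36 bytes_emitted=0
After char 1 ('e'=30): chars_in_quartet=2 acc=0xD9E bytes_emitted=0
After char 2 ('2'=54): chars_in_quartet=3 acc=0x367B6 bytes_emitted=0
After char 3 ('P'=15): chars_in_quartet=4 acc=0xD9ED8F -> emit D9 ED 8F, reset; bytes_emitted=3
After char 4 ('1'=53): chars_in_quartet=1 acc=0x35 bytes_emitted=3
After char 5 ('p'=41): chars_in_quartet=2 acc=0xD69 bytes_emitted=3
After char 6 ('z'=51): chars_in_quartet=3 acc=0x35A73 bytes_emitted=3
After char 7 ('G'=6): chars_in_quartet=4 acc=0xD69CC6 -> emit D6 9C C6, reset; bytes_emitted=6
After char 8 ('4'=56): chars_in_quartet=1 acc=0x38 bytes_emitted=6
After char 9 ('c'=28): chars_in_quartet=2 acc=0xE1C bytes_emitted=6
After char 10 ('n'=39): chars_in_quartet=3 acc=0x38727 bytes_emitted=6
After char 11 ('3'=55): chars_in_quartet=4 acc=0xE1C9F7 -> emit E1 C9 F7, reset; bytes_emitted=9
After char 12 ('L'=11): chars_in_quartet=1 acc=0xB bytes_emitted=9
After char 13 ('g'=32): chars_in_quartet=2 acc=0x2E0 bytes_emitted=9
Padding '==': partial quartet acc=0x2E0 -> emit 2E; bytes_emitted=10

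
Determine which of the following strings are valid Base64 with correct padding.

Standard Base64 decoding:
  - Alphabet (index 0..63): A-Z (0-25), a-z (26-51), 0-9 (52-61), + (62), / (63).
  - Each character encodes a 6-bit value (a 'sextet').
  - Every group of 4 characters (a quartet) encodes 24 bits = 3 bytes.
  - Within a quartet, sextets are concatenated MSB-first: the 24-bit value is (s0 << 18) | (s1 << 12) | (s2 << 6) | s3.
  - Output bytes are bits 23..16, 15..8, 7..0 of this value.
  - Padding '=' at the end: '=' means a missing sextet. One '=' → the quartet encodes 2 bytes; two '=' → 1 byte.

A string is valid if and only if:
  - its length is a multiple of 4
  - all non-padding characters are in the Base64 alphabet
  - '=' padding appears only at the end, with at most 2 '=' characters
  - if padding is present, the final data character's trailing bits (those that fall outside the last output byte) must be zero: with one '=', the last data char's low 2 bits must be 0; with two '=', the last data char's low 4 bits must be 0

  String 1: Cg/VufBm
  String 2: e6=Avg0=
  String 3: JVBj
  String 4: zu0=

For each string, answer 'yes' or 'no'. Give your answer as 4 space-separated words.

Answer: yes no yes yes

Derivation:
String 1: 'Cg/VufBm' → valid
String 2: 'e6=Avg0=' → invalid (bad char(s): ['=']; '=' in middle)
String 3: 'JVBj' → valid
String 4: 'zu0=' → valid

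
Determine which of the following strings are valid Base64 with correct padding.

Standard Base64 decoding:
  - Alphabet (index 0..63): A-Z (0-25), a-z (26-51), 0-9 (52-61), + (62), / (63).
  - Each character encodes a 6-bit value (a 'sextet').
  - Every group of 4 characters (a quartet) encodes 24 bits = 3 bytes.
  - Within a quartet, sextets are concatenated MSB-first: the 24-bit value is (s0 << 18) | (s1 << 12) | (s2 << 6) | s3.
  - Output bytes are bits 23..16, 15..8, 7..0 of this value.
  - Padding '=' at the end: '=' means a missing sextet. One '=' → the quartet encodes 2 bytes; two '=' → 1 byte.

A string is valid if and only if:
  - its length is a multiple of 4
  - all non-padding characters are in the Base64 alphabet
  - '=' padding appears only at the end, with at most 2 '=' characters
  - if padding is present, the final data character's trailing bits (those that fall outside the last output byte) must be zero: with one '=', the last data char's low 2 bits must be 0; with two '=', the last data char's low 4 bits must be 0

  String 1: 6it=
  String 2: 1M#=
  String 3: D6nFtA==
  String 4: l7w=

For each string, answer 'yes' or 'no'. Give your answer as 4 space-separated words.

Answer: no no yes yes

Derivation:
String 1: '6it=' → invalid (bad trailing bits)
String 2: '1M#=' → invalid (bad char(s): ['#'])
String 3: 'D6nFtA==' → valid
String 4: 'l7w=' → valid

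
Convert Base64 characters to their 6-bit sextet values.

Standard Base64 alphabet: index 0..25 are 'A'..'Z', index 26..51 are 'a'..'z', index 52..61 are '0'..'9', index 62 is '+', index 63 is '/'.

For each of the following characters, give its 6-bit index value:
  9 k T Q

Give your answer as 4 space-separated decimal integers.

Answer: 61 36 19 16

Derivation:
'9': 0..9 range, 52 + ord('9') − ord('0') = 61
'k': a..z range, 26 + ord('k') − ord('a') = 36
'T': A..Z range, ord('T') − ord('A') = 19
'Q': A..Z range, ord('Q') − ord('A') = 16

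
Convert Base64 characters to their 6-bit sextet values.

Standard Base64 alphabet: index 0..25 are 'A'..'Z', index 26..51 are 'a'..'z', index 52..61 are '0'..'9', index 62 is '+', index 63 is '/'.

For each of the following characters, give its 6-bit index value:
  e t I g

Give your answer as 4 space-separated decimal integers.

Answer: 30 45 8 32

Derivation:
'e': a..z range, 26 + ord('e') − ord('a') = 30
't': a..z range, 26 + ord('t') − ord('a') = 45
'I': A..Z range, ord('I') − ord('A') = 8
'g': a..z range, 26 + ord('g') − ord('a') = 32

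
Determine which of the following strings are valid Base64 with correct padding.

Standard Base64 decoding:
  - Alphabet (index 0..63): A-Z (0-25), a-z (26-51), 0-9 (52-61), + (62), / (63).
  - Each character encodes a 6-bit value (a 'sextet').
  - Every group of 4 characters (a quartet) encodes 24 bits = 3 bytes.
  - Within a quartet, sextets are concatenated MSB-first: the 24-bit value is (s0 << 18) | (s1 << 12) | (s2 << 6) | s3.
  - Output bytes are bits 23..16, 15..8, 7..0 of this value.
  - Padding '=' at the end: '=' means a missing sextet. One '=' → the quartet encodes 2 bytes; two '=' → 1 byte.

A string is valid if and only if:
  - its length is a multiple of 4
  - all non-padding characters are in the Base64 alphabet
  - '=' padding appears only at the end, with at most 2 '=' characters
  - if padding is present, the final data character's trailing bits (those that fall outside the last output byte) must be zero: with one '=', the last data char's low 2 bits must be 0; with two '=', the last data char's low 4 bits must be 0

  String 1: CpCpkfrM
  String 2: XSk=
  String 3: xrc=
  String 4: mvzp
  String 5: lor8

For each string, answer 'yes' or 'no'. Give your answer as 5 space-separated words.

String 1: 'CpCpkfrM' → valid
String 2: 'XSk=' → valid
String 3: 'xrc=' → valid
String 4: 'mvzp' → valid
String 5: 'lor8' → valid

Answer: yes yes yes yes yes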